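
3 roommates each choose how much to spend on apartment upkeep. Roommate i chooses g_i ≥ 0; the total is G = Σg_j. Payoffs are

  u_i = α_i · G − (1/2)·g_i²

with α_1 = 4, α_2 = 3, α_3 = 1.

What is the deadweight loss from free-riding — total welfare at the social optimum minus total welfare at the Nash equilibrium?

Roommate i's FOC: ∂u_i/∂g_i = α_i − g_i = 0, so g_i* = α_i.
NE contributions = (4, 3, 1); G = 8.
W^NE = (Σα)·G − ½Σα_i² = 8² − ½·26 = 51.
Planner sets g_i = Σα_j = 8 for every i, so G^SO = 3·8 = 24.
W^SO = (Σα)·G^SO − ½·3·(Σα)² = (3/2)·8² = 96.
Deadweight loss = W^SO − W^NE = 45.

45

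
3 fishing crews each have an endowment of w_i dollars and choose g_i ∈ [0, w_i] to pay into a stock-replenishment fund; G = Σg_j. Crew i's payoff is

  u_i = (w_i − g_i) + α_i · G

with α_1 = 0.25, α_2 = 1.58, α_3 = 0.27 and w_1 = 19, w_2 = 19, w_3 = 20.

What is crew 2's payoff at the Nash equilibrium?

30.02

∂u_i/∂g_i = α_i − 1, so crew i contributes w_i if α_i > 1, else 0.
α_i > 1 for i ∈ {2}; NE contributions (0, 19, 0), G = 19.
u_2 = (19 − 19) + 1.58·19 = 30.02.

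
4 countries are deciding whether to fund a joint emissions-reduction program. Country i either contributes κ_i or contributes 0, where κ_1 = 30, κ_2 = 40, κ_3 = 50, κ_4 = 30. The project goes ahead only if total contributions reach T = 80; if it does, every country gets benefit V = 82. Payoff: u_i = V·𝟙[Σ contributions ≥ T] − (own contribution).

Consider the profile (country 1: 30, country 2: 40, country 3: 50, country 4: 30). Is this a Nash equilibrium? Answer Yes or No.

Total = 150 ≥ 80: provided.
Country 1 (pledges 30, payoff 52): dropping to 0 → total 120, payoff 82. Profitable deviation.

No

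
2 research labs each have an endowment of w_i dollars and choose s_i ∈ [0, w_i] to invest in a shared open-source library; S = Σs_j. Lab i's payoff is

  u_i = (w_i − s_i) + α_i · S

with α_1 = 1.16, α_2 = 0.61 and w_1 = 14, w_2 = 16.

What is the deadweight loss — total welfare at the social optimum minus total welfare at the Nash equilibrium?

∂u_i/∂s_i = α_i − 1, so lab i contributes w_i if α_i > 1, else 0.
α_i > 1 for i ∈ {1}; NE contributions (14, 0), S = 14.
W^NE = Σw_i − S^NE + (Σα_i)·S^NE = 30 + 0.77·14 = 40.78.
Planner: ∂(Σu_j)/∂s_i = Σα_j − 1 = 0.77 > 0, so everyone contributes w_i; S^SO = 30, W^SO = 30 + 0.77·30 = 53.1.
Deadweight loss = 12.32.

12.32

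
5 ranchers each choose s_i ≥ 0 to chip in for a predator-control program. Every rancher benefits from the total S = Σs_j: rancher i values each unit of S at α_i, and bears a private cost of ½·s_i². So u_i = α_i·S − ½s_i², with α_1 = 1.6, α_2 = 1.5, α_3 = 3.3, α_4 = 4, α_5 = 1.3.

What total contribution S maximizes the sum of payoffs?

58.5

Planner FOC: ∂(Σu_j)/∂s_i = (Σα_j) − s_i = 0, so s_i^SO = Σα_j = 11.7 for every i; S^SO = 58.5.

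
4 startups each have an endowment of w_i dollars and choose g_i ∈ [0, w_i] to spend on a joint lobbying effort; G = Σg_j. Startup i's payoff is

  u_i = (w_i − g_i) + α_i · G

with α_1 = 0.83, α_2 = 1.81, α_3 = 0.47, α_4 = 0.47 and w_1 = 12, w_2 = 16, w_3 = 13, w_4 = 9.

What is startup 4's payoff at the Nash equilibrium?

16.52

∂u_i/∂g_i = α_i − 1, so startup i contributes w_i if α_i > 1, else 0.
α_i > 1 for i ∈ {2}; NE contributions (0, 16, 0, 0), G = 16.
u_4 = (9 − 0) + 0.47·16 = 16.52.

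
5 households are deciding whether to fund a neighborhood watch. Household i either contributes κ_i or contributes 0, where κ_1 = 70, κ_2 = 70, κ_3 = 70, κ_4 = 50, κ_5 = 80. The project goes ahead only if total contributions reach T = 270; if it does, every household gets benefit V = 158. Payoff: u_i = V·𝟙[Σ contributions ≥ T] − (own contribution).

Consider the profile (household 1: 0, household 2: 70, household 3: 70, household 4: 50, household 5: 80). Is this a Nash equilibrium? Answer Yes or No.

Total = 270 ≥ 270: provided.
Household 1 (pledges 0, payoff 158): pledging 70 → total 340, payoff 88. No gain.
Household 2 (pledges 70, payoff 88): dropping to 0 → total 200, payoff 0. No gain.
Household 3 (pledges 70, payoff 88): dropping to 0 → total 200, payoff 0. No gain.
Household 4 (pledges 50, payoff 108): dropping to 0 → total 220, payoff 0. No gain.
Household 5 (pledges 80, payoff 78): dropping to 0 → total 190, payoff 0. No gain.

Yes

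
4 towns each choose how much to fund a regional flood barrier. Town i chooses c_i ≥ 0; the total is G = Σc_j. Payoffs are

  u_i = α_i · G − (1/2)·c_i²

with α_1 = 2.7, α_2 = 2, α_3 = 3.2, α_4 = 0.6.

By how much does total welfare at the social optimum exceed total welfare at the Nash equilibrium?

Town i's FOC: ∂u_i/∂c_i = α_i − c_i = 0, so c_i* = α_i.
NE contributions = (2.7, 2, 3.2, 0.6); G = 8.5.
W^NE = (Σα)·G − ½Σα_i² = 8.5² − ½·21.89 = 61.305.
Planner sets c_i = Σα_j = 8.5 for every i, so G^SO = 4·8.5 = 34.
W^SO = (Σα)·G^SO − ½·4·(Σα)² = (4/2)·8.5² = 144.5.
Deadweight loss = W^SO − W^NE = 83.195.

83.195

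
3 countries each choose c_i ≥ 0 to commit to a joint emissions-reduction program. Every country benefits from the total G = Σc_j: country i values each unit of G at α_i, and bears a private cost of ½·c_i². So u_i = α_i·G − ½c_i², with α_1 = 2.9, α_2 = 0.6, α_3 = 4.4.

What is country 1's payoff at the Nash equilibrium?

Country i's FOC: ∂u_i/∂c_i = α_i − c_i = 0, so c_i* = α_i.
NE contributions = (2.9, 0.6, 4.4); G = 7.9.
u_1 = α_1·G − ½·(c_1)² = 2.9·7.9 − ½·2.9² = 18.705.

18.705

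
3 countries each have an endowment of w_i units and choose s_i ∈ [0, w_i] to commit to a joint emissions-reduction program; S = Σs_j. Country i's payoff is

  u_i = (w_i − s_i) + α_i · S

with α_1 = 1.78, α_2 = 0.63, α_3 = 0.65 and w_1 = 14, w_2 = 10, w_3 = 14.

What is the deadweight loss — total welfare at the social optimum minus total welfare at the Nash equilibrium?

∂u_i/∂s_i = α_i − 1, so country i contributes w_i if α_i > 1, else 0.
α_i > 1 for i ∈ {1}; NE contributions (14, 0, 0), S = 14.
W^NE = Σw_i − S^NE + (Σα_i)·S^NE = 38 + 2.06·14 = 66.84.
Planner: ∂(Σu_j)/∂s_i = Σα_j − 1 = 2.06 > 0, so everyone contributes w_i; S^SO = 38, W^SO = 38 + 2.06·38 = 116.28.
Deadweight loss = 49.44.

49.44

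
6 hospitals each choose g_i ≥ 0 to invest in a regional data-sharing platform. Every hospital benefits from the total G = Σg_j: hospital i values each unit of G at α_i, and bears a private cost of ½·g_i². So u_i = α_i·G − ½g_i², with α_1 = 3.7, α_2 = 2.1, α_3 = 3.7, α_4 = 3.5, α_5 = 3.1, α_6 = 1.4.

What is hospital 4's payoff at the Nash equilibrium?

Hospital i's FOC: ∂u_i/∂g_i = α_i − g_i = 0, so g_i* = α_i.
NE contributions = (3.7, 2.1, 3.7, 3.5, 3.1, 1.4); G = 17.5.
u_4 = α_4·G − ½·(g_4)² = 3.5·17.5 − ½·3.5² = 55.125.

55.125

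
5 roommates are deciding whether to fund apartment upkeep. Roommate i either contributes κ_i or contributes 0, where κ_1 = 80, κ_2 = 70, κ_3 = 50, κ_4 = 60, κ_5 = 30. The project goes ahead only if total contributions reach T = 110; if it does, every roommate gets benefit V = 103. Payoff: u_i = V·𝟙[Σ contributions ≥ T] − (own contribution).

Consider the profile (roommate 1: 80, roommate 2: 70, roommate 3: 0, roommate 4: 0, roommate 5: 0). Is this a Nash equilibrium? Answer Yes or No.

Total = 150 ≥ 110: provided.
Roommate 1 (pledges 80, payoff 23): dropping to 0 → total 70, payoff 0. No gain.
Roommate 2 (pledges 70, payoff 33): dropping to 0 → total 80, payoff 0. No gain.
Roommate 3 (pledges 0, payoff 103): pledging 50 → total 200, payoff 53. No gain.
Roommate 4 (pledges 0, payoff 103): pledging 60 → total 210, payoff 43. No gain.
Roommate 5 (pledges 0, payoff 103): pledging 30 → total 180, payoff 73. No gain.

Yes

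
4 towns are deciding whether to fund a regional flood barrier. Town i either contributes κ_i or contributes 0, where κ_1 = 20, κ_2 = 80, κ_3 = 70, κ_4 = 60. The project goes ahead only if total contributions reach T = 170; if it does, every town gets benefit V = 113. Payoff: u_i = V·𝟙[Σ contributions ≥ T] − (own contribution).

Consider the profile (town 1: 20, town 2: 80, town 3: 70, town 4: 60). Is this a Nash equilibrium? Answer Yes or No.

Total = 230 ≥ 170: provided.
Town 1 (pledges 20, payoff 93): dropping to 0 → total 210, payoff 113. Profitable deviation.

No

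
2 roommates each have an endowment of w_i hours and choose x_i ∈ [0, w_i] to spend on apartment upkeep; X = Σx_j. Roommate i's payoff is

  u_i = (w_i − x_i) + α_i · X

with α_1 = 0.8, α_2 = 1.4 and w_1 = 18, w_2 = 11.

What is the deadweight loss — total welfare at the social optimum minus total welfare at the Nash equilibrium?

21.6

∂u_i/∂x_i = α_i − 1, so roommate i contributes w_i if α_i > 1, else 0.
α_i > 1 for i ∈ {2}; NE contributions (0, 11), X = 11.
W^NE = Σw_i − X^NE + (Σα_i)·X^NE = 29 + 1.2·11 = 42.2.
Planner: ∂(Σu_j)/∂x_i = Σα_j − 1 = 1.2 > 0, so everyone contributes w_i; X^SO = 29, W^SO = 29 + 1.2·29 = 63.8.
Deadweight loss = 21.6.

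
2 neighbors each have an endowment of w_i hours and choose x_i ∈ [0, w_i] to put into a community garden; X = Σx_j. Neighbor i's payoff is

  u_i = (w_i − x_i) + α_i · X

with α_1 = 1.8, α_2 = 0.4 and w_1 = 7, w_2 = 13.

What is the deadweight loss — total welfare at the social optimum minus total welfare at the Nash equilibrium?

15.6

∂u_i/∂x_i = α_i − 1, so neighbor i contributes w_i if α_i > 1, else 0.
α_i > 1 for i ∈ {1}; NE contributions (7, 0), X = 7.
W^NE = Σw_i − X^NE + (Σα_i)·X^NE = 20 + 1.2·7 = 28.4.
Planner: ∂(Σu_j)/∂x_i = Σα_j − 1 = 1.2 > 0, so everyone contributes w_i; X^SO = 20, W^SO = 20 + 1.2·20 = 44.
Deadweight loss = 15.6.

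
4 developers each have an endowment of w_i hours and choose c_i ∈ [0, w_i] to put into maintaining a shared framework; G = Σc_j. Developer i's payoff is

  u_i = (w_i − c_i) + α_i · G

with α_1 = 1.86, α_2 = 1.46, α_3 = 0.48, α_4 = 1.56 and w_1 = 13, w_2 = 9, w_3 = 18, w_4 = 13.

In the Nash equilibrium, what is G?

∂u_i/∂c_i = α_i − 1, so developer i contributes w_i if α_i > 1, else 0.
α_i > 1 for i ∈ {1, 2, 4}; NE contributions (13, 9, 0, 13), G = 35.

35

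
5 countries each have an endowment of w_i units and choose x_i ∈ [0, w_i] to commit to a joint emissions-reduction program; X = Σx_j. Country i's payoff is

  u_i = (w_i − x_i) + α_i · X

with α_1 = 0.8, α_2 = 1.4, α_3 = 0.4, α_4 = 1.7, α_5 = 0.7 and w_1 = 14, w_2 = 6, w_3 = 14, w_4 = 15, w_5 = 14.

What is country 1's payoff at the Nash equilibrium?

30.8

∂u_i/∂x_i = α_i − 1, so country i contributes w_i if α_i > 1, else 0.
α_i > 1 for i ∈ {2, 4}; NE contributions (0, 6, 0, 15, 0), X = 21.
u_1 = (14 − 0) + 0.8·21 = 30.8.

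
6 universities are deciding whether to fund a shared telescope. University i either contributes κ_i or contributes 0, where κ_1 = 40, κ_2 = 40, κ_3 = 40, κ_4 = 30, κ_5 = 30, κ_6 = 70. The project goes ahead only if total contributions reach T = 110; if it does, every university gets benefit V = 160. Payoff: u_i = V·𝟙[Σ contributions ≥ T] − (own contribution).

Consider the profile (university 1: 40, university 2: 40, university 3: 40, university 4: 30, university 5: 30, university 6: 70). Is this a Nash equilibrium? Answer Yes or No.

Total = 250 ≥ 110: provided.
University 1 (pledges 40, payoff 120): dropping to 0 → total 210, payoff 160. Profitable deviation.

No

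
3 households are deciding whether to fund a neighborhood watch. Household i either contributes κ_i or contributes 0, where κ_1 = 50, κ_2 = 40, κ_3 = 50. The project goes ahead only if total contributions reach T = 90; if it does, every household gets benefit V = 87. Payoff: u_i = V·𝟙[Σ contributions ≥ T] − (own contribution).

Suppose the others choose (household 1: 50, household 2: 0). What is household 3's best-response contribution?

Others' total = 50. Contributing 50 brings total to 100 ≥ 90: gain V − κ_3 = 37.
Best response: 50.

50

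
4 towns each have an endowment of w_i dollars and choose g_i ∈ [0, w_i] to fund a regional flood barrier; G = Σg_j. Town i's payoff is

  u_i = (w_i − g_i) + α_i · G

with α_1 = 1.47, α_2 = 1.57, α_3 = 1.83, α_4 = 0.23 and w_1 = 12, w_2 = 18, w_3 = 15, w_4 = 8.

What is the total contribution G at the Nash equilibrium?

45

∂u_i/∂g_i = α_i − 1, so town i contributes w_i if α_i > 1, else 0.
α_i > 1 for i ∈ {1, 2, 3}; NE contributions (12, 18, 15, 0), G = 45.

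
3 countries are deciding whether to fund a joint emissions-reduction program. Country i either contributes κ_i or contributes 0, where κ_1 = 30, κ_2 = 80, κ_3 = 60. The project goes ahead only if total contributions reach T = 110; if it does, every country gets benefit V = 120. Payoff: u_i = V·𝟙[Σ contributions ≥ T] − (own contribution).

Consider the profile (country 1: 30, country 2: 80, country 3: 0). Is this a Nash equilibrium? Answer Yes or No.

Total = 110 ≥ 110: provided.
Country 1 (pledges 30, payoff 90): dropping to 0 → total 80, payoff 0. No gain.
Country 2 (pledges 80, payoff 40): dropping to 0 → total 30, payoff 0. No gain.
Country 3 (pledges 0, payoff 120): pledging 60 → total 170, payoff 60. No gain.

Yes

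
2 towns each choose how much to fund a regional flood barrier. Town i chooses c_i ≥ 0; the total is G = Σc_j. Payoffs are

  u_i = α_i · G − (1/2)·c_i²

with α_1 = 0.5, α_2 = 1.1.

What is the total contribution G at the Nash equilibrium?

Town i's FOC: ∂u_i/∂c_i = α_i − c_i = 0, so c_i* = α_i.
NE contributions = (0.5, 1.1); G = 1.6.

1.6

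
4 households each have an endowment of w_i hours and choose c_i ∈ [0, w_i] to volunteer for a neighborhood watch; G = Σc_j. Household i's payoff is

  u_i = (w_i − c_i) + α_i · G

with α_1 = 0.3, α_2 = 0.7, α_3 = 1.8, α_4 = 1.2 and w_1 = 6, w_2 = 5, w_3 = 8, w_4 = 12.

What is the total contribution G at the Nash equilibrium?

∂u_i/∂c_i = α_i − 1, so household i contributes w_i if α_i > 1, else 0.
α_i > 1 for i ∈ {3, 4}; NE contributions (0, 0, 8, 12), G = 20.

20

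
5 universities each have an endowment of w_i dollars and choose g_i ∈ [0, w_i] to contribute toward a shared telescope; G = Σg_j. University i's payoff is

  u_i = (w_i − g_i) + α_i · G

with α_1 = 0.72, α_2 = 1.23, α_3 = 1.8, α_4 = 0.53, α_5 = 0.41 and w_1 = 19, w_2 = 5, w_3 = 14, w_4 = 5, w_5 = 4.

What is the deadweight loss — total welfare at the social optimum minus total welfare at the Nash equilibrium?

103.32

∂u_i/∂g_i = α_i − 1, so university i contributes w_i if α_i > 1, else 0.
α_i > 1 for i ∈ {2, 3}; NE contributions (0, 5, 14, 0, 0), G = 19.
W^NE = Σw_i − G^NE + (Σα_i)·G^NE = 47 + 3.69·19 = 117.11.
Planner: ∂(Σu_j)/∂g_i = Σα_j − 1 = 3.69 > 0, so everyone contributes w_i; G^SO = 47, W^SO = 47 + 3.69·47 = 220.43.
Deadweight loss = 103.32.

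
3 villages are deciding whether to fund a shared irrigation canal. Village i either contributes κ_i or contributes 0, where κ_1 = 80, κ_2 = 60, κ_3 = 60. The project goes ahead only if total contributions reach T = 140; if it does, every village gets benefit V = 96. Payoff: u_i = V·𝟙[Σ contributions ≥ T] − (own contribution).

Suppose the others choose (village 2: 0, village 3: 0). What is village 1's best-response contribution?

0

Others' total = 0. Even contributing 80 gives 80 < 140: no benefit either way.
Best response: 0.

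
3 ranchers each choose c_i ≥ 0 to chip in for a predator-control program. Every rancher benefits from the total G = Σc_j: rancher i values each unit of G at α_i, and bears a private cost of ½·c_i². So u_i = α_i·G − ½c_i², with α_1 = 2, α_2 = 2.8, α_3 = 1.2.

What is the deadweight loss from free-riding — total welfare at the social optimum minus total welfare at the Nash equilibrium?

Rancher i's FOC: ∂u_i/∂c_i = α_i − c_i = 0, so c_i* = α_i.
NE contributions = (2, 2.8, 1.2); G = 6.
W^NE = (Σα)·G − ½Σα_i² = 6² − ½·13.28 = 29.36.
Planner sets c_i = Σα_j = 6 for every i, so G^SO = 3·6 = 18.
W^SO = (Σα)·G^SO − ½·3·(Σα)² = (3/2)·6² = 54.
Deadweight loss = W^SO − W^NE = 24.64.

24.64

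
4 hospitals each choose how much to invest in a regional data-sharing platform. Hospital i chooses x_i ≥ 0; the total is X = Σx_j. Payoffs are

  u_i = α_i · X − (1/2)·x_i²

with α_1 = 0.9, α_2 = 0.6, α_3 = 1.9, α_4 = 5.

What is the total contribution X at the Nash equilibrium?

Hospital i's FOC: ∂u_i/∂x_i = α_i − x_i = 0, so x_i* = α_i.
NE contributions = (0.9, 0.6, 1.9, 5); X = 8.4.

8.4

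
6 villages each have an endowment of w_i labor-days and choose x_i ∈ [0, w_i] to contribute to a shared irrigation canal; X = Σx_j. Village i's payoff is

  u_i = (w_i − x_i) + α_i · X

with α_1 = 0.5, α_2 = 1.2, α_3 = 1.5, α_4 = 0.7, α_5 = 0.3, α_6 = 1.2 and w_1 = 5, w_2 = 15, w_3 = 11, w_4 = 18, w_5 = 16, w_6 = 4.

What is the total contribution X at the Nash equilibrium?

30

∂u_i/∂x_i = α_i − 1, so village i contributes w_i if α_i > 1, else 0.
α_i > 1 for i ∈ {2, 3, 6}; NE contributions (0, 15, 11, 0, 0, 4), X = 30.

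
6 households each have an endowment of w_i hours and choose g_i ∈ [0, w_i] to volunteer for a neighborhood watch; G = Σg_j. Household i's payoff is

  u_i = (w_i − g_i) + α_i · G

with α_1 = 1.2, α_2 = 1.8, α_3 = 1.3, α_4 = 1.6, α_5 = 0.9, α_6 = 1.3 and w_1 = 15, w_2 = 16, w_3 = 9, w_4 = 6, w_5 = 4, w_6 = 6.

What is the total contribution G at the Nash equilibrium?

52

∂u_i/∂g_i = α_i − 1, so household i contributes w_i if α_i > 1, else 0.
α_i > 1 for i ∈ {1, 2, 3, 4, 6}; NE contributions (15, 16, 9, 6, 0, 6), G = 52.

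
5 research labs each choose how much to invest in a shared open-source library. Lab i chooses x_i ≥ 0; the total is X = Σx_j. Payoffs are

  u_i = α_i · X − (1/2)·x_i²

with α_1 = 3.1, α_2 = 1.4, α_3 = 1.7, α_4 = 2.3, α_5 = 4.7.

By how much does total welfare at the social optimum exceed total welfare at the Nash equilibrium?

Lab i's FOC: ∂u_i/∂x_i = α_i − x_i = 0, so x_i* = α_i.
NE contributions = (3.1, 1.4, 1.7, 2.3, 4.7); X = 13.2.
W^NE = (Σα)·X − ½Σα_i² = 13.2² − ½·41.84 = 153.32.
Planner sets x_i = Σα_j = 13.2 for every i, so X^SO = 5·13.2 = 66.
W^SO = (Σα)·X^SO − ½·5·(Σα)² = (5/2)·13.2² = 435.6.
Deadweight loss = W^SO − W^NE = 282.28.

282.28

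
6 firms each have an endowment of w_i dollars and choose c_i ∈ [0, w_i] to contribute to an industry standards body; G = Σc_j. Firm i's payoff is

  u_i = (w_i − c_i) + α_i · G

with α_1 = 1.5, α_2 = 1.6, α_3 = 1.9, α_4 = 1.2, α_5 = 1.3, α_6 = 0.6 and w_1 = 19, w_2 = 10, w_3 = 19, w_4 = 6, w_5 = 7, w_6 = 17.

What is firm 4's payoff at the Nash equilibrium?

73.2

∂u_i/∂c_i = α_i − 1, so firm i contributes w_i if α_i > 1, else 0.
α_i > 1 for i ∈ {1, 2, 3, 4, 5}; NE contributions (19, 10, 19, 6, 7, 0), G = 61.
u_4 = (6 − 6) + 1.2·61 = 73.2.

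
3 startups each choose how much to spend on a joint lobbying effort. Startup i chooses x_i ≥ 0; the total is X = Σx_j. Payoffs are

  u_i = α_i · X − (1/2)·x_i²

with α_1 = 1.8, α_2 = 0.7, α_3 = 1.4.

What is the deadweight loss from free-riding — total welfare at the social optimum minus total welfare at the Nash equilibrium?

10.45

Startup i's FOC: ∂u_i/∂x_i = α_i − x_i = 0, so x_i* = α_i.
NE contributions = (1.8, 0.7, 1.4); X = 3.9.
W^NE = (Σα)·X − ½Σα_i² = 3.9² − ½·5.69 = 12.365.
Planner sets x_i = Σα_j = 3.9 for every i, so X^SO = 3·3.9 = 11.7.
W^SO = (Σα)·X^SO − ½·3·(Σα)² = (3/2)·3.9² = 22.815.
Deadweight loss = W^SO − W^NE = 10.45.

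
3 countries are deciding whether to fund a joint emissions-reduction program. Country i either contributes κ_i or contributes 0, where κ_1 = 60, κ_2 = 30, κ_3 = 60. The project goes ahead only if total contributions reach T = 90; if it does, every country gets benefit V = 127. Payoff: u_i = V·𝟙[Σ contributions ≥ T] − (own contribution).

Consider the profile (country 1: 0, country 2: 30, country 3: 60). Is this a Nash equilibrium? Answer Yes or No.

Total = 90 ≥ 90: provided.
Country 1 (pledges 0, payoff 127): pledging 60 → total 150, payoff 67. No gain.
Country 2 (pledges 30, payoff 97): dropping to 0 → total 60, payoff 0. No gain.
Country 3 (pledges 60, payoff 67): dropping to 0 → total 30, payoff 0. No gain.

Yes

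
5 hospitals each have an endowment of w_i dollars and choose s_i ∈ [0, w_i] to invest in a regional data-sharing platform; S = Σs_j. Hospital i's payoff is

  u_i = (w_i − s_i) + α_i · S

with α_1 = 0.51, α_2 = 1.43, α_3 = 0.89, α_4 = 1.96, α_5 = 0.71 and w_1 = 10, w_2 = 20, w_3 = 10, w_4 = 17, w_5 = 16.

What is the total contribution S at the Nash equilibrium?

∂u_i/∂s_i = α_i − 1, so hospital i contributes w_i if α_i > 1, else 0.
α_i > 1 for i ∈ {2, 4}; NE contributions (0, 20, 0, 17, 0), S = 37.

37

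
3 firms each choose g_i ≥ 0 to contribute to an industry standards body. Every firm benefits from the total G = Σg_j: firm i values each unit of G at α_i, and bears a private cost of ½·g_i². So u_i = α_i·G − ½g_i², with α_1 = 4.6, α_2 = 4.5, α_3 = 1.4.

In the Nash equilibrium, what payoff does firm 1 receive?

37.72

Firm i's FOC: ∂u_i/∂g_i = α_i − g_i = 0, so g_i* = α_i.
NE contributions = (4.6, 4.5, 1.4); G = 10.5.
u_1 = α_1·G − ½·(g_1)² = 4.6·10.5 − ½·4.6² = 37.72.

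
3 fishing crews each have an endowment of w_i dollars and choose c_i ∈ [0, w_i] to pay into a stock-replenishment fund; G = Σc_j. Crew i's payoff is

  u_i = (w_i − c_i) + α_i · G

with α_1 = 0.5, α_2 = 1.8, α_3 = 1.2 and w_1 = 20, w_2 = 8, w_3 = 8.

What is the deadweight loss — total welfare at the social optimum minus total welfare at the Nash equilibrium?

50

∂u_i/∂c_i = α_i − 1, so crew i contributes w_i if α_i > 1, else 0.
α_i > 1 for i ∈ {2, 3}; NE contributions (0, 8, 8), G = 16.
W^NE = Σw_i − G^NE + (Σα_i)·G^NE = 36 + 2.5·16 = 76.
Planner: ∂(Σu_j)/∂c_i = Σα_j − 1 = 2.5 > 0, so everyone contributes w_i; G^SO = 36, W^SO = 36 + 2.5·36 = 126.
Deadweight loss = 50.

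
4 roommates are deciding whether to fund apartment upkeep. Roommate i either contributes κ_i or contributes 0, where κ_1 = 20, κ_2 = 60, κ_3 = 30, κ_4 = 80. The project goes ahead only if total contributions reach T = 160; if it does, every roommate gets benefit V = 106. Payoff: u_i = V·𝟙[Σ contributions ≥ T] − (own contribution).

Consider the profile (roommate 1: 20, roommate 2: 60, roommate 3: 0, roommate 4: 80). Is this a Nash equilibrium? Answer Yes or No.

Yes

Total = 160 ≥ 160: provided.
Roommate 1 (pledges 20, payoff 86): dropping to 0 → total 140, payoff 0. No gain.
Roommate 2 (pledges 60, payoff 46): dropping to 0 → total 100, payoff 0. No gain.
Roommate 3 (pledges 0, payoff 106): pledging 30 → total 190, payoff 76. No gain.
Roommate 4 (pledges 80, payoff 26): dropping to 0 → total 80, payoff 0. No gain.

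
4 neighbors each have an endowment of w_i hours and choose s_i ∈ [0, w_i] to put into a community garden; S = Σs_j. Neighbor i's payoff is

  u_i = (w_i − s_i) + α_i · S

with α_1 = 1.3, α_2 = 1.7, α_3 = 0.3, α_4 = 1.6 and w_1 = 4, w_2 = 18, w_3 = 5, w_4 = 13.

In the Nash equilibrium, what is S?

∂u_i/∂s_i = α_i − 1, so neighbor i contributes w_i if α_i > 1, else 0.
α_i > 1 for i ∈ {1, 2, 4}; NE contributions (4, 18, 0, 13), S = 35.

35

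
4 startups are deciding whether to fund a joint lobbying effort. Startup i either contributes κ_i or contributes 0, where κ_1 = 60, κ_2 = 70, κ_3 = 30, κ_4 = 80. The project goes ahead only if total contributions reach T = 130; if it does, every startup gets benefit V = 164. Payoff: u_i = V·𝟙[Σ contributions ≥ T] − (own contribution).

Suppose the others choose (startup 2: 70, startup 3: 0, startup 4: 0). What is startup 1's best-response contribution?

60

Others' total = 70. Contributing 60 brings total to 130 ≥ 130: gain V − κ_1 = 104.
Best response: 60.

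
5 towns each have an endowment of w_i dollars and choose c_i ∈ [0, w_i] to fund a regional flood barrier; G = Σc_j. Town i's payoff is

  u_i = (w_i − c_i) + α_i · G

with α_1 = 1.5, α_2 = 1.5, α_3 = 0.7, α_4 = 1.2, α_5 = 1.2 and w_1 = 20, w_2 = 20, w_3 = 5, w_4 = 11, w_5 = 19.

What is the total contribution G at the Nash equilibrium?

70

∂u_i/∂c_i = α_i − 1, so town i contributes w_i if α_i > 1, else 0.
α_i > 1 for i ∈ {1, 2, 4, 5}; NE contributions (20, 20, 0, 11, 19), G = 70.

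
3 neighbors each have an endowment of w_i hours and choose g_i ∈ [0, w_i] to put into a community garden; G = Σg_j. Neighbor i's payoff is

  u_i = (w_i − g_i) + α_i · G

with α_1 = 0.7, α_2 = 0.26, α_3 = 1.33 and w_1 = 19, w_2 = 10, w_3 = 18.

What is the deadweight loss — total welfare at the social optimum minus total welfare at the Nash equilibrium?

37.41

∂u_i/∂g_i = α_i − 1, so neighbor i contributes w_i if α_i > 1, else 0.
α_i > 1 for i ∈ {3}; NE contributions (0, 0, 18), G = 18.
W^NE = Σw_i − G^NE + (Σα_i)·G^NE = 47 + 1.29·18 = 70.22.
Planner: ∂(Σu_j)/∂g_i = Σα_j − 1 = 1.29 > 0, so everyone contributes w_i; G^SO = 47, W^SO = 47 + 1.29·47 = 107.63.
Deadweight loss = 37.41.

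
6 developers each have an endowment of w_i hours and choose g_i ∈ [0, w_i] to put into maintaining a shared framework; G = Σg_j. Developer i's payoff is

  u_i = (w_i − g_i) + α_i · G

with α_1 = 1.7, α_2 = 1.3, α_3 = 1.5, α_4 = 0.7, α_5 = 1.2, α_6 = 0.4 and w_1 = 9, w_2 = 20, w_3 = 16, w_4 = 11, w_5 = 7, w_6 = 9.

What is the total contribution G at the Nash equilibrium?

∂u_i/∂g_i = α_i − 1, so developer i contributes w_i if α_i > 1, else 0.
α_i > 1 for i ∈ {1, 2, 3, 5}; NE contributions (9, 20, 16, 0, 7, 0), G = 52.

52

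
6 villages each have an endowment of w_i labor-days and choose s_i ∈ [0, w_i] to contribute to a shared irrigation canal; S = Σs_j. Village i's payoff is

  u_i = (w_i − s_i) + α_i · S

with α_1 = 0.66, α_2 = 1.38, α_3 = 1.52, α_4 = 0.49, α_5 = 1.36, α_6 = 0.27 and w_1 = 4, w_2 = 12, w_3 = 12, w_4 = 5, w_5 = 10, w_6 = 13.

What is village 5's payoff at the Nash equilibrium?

46.24

∂u_i/∂s_i = α_i − 1, so village i contributes w_i if α_i > 1, else 0.
α_i > 1 for i ∈ {2, 3, 5}; NE contributions (0, 12, 12, 0, 10, 0), S = 34.
u_5 = (10 − 10) + 1.36·34 = 46.24.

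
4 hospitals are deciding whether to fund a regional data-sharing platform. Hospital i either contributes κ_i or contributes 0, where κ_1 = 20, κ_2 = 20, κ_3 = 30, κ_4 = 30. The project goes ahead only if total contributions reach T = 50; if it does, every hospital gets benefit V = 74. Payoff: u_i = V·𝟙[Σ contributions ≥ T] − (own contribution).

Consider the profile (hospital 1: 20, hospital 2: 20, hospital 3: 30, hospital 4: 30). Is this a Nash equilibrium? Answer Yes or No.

Total = 100 ≥ 50: provided.
Hospital 1 (pledges 20, payoff 54): dropping to 0 → total 80, payoff 74. Profitable deviation.

No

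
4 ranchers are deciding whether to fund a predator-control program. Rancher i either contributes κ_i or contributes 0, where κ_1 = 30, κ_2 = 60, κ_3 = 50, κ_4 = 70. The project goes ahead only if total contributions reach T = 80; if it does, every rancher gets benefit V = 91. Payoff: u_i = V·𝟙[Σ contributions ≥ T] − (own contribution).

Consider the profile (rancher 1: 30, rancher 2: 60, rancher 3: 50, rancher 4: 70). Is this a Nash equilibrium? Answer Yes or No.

Total = 210 ≥ 80: provided.
Rancher 1 (pledges 30, payoff 61): dropping to 0 → total 180, payoff 91. Profitable deviation.

No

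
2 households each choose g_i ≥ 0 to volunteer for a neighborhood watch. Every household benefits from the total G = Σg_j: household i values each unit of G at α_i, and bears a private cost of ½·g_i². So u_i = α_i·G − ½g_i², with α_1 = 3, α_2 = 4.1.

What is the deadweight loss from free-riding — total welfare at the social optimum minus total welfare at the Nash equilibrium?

Household i's FOC: ∂u_i/∂g_i = α_i − g_i = 0, so g_i* = α_i.
NE contributions = (3, 4.1); G = 7.1.
W^NE = (Σα)·G − ½Σα_i² = 7.1² − ½·25.81 = 37.505.
Planner sets g_i = Σα_j = 7.1 for every i, so G^SO = 2·7.1 = 14.2.
W^SO = (Σα)·G^SO − ½·2·(Σα)² = (2/2)·7.1² = 50.41.
Deadweight loss = W^SO − W^NE = 12.905.

12.905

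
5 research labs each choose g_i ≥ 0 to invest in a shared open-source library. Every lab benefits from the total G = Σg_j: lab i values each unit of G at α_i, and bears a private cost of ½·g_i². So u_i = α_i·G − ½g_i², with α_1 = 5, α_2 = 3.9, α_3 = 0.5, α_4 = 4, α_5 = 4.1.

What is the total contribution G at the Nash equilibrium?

Lab i's FOC: ∂u_i/∂g_i = α_i − g_i = 0, so g_i* = α_i.
NE contributions = (5, 3.9, 0.5, 4, 4.1); G = 17.5.

17.5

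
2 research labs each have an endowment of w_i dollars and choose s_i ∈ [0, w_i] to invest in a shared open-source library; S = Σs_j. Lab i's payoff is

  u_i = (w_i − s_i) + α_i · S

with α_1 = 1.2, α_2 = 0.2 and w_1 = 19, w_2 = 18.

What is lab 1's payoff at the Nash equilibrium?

∂u_i/∂s_i = α_i − 1, so lab i contributes w_i if α_i > 1, else 0.
α_i > 1 for i ∈ {1}; NE contributions (19, 0), S = 19.
u_1 = (19 − 19) + 1.2·19 = 22.8.

22.8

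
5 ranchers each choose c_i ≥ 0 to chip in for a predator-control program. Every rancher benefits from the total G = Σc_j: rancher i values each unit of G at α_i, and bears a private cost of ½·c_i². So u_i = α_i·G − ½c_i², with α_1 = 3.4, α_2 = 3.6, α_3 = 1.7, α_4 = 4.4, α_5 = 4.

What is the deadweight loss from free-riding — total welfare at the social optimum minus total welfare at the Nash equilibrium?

Rancher i's FOC: ∂u_i/∂c_i = α_i − c_i = 0, so c_i* = α_i.
NE contributions = (3.4, 3.6, 1.7, 4.4, 4); G = 17.1.
W^NE = (Σα)·G − ½Σα_i² = 17.1² − ½·62.77 = 261.025.
Planner sets c_i = Σα_j = 17.1 for every i, so G^SO = 5·17.1 = 85.5.
W^SO = (Σα)·G^SO − ½·5·(Σα)² = (5/2)·17.1² = 731.025.
Deadweight loss = W^SO − W^NE = 470.

470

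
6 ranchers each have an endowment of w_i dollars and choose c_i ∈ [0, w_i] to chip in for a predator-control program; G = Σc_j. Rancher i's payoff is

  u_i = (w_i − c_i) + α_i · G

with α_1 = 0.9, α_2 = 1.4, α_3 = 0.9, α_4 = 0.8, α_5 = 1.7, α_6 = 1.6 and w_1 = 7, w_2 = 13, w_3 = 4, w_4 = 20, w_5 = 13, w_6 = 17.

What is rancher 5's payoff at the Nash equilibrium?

73.1

∂u_i/∂c_i = α_i − 1, so rancher i contributes w_i if α_i > 1, else 0.
α_i > 1 for i ∈ {2, 5, 6}; NE contributions (0, 13, 0, 0, 13, 17), G = 43.
u_5 = (13 − 13) + 1.7·43 = 73.1.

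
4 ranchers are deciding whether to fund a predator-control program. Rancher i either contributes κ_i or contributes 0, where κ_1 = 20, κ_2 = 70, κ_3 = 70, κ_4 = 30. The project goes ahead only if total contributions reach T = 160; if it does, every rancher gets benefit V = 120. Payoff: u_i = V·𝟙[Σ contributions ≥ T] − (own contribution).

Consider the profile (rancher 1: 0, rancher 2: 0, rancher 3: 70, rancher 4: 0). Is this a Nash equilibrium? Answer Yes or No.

Total = 70 < 160: not provided.
Rancher 1 (pledges 0, payoff 0): pledging 20 → total 90, payoff -20. No gain.
Rancher 2 (pledges 0, payoff 0): pledging 70 → total 140, payoff -70. No gain.
Rancher 3 (pledges 70, payoff -70): dropping to 0 → total 0, payoff 0. Profitable deviation.

No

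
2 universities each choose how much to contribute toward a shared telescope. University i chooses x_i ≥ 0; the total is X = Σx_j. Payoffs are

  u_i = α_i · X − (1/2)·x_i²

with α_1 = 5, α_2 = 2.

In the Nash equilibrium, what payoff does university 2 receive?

12

University i's FOC: ∂u_i/∂x_i = α_i − x_i = 0, so x_i* = α_i.
NE contributions = (5, 2); X = 7.
u_2 = α_2·X − ½·(x_2)² = 2·7 − ½·2² = 12.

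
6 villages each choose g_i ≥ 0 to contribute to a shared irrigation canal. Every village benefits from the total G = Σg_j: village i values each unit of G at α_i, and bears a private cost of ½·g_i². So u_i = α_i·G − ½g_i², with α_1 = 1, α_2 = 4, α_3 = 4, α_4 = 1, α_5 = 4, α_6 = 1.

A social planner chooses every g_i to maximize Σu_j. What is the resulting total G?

Planner FOC: ∂(Σu_j)/∂g_i = (Σα_j) − g_i = 0, so g_i^SO = Σα_j = 15 for every i; G^SO = 90.

90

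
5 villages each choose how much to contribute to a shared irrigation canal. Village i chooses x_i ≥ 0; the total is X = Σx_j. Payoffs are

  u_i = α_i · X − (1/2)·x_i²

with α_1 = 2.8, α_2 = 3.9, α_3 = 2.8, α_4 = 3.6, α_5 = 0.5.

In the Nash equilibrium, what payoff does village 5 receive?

6.675

Village i's FOC: ∂u_i/∂x_i = α_i − x_i = 0, so x_i* = α_i.
NE contributions = (2.8, 3.9, 2.8, 3.6, 0.5); X = 13.6.
u_5 = α_5·X − ½·(x_5)² = 0.5·13.6 − ½·0.5² = 6.675.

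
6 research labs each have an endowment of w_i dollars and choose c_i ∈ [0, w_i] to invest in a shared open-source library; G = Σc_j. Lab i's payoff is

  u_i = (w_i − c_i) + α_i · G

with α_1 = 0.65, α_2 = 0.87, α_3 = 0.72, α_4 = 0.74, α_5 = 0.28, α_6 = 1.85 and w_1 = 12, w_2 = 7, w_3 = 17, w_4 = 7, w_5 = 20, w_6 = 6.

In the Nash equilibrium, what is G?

∂u_i/∂c_i = α_i − 1, so lab i contributes w_i if α_i > 1, else 0.
α_i > 1 for i ∈ {6}; NE contributions (0, 0, 0, 0, 0, 6), G = 6.

6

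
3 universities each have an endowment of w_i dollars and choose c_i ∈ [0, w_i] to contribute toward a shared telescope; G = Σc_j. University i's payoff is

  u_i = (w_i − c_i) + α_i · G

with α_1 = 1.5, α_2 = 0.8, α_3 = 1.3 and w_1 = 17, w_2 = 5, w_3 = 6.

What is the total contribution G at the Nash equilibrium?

23

∂u_i/∂c_i = α_i − 1, so university i contributes w_i if α_i > 1, else 0.
α_i > 1 for i ∈ {1, 3}; NE contributions (17, 0, 6), G = 23.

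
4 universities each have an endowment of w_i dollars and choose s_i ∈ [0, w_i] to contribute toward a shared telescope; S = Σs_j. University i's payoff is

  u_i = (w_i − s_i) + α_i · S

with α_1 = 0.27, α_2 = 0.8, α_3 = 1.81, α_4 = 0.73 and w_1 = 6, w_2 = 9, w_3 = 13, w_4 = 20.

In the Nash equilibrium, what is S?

13

∂u_i/∂s_i = α_i − 1, so university i contributes w_i if α_i > 1, else 0.
α_i > 1 for i ∈ {3}; NE contributions (0, 0, 13, 0), S = 13.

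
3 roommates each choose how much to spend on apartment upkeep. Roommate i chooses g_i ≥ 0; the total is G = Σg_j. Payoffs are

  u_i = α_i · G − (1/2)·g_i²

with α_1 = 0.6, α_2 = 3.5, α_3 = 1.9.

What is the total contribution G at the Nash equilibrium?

6

Roommate i's FOC: ∂u_i/∂g_i = α_i − g_i = 0, so g_i* = α_i.
NE contributions = (0.6, 3.5, 1.9); G = 6.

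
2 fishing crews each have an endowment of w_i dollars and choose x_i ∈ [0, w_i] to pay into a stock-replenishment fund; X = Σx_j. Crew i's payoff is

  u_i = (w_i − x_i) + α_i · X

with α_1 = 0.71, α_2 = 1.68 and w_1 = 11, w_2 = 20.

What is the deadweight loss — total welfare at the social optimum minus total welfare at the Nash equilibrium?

15.29

∂u_i/∂x_i = α_i − 1, so crew i contributes w_i if α_i > 1, else 0.
α_i > 1 for i ∈ {2}; NE contributions (0, 20), X = 20.
W^NE = Σw_i − X^NE + (Σα_i)·X^NE = 31 + 1.39·20 = 58.8.
Planner: ∂(Σu_j)/∂x_i = Σα_j − 1 = 1.39 > 0, so everyone contributes w_i; X^SO = 31, W^SO = 31 + 1.39·31 = 74.09.
Deadweight loss = 15.29.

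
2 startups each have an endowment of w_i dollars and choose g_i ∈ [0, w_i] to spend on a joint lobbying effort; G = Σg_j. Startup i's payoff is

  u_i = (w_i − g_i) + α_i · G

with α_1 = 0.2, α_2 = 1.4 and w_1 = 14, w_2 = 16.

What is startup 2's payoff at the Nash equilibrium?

22.4

∂u_i/∂g_i = α_i − 1, so startup i contributes w_i if α_i > 1, else 0.
α_i > 1 for i ∈ {2}; NE contributions (0, 16), G = 16.
u_2 = (16 − 16) + 1.4·16 = 22.4.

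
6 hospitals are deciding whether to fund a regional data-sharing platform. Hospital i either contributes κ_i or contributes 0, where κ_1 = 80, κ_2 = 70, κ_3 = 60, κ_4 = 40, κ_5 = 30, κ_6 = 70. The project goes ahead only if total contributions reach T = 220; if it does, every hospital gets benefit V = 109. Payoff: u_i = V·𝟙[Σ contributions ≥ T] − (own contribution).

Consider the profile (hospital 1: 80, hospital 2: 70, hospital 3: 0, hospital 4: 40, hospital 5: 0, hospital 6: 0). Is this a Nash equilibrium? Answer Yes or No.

Total = 190 < 220: not provided.
Hospital 1 (pledges 80, payoff -80): dropping to 0 → total 110, payoff 0. Profitable deviation.

No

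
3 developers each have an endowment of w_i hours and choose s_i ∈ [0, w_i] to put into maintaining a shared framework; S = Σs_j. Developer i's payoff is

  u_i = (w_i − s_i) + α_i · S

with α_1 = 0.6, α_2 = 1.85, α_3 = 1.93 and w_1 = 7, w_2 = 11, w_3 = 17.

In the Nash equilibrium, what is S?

∂u_i/∂s_i = α_i − 1, so developer i contributes w_i if α_i > 1, else 0.
α_i > 1 for i ∈ {2, 3}; NE contributions (0, 11, 17), S = 28.

28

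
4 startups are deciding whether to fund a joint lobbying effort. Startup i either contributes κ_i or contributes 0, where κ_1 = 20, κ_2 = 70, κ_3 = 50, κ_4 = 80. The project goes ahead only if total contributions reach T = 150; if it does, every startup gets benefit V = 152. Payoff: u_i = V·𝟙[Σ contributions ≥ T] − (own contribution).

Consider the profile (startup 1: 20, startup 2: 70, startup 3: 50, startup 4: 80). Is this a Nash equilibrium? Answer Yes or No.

Total = 220 ≥ 150: provided.
Startup 1 (pledges 20, payoff 132): dropping to 0 → total 200, payoff 152. Profitable deviation.

No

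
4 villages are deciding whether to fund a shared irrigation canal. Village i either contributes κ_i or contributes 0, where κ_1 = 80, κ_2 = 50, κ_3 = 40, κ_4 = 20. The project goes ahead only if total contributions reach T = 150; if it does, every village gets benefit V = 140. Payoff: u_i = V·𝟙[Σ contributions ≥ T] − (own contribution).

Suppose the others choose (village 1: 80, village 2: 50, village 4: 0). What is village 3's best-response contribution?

Others' total = 130. Contributing 40 brings total to 170 ≥ 150: gain V − κ_3 = 100.
Best response: 40.

40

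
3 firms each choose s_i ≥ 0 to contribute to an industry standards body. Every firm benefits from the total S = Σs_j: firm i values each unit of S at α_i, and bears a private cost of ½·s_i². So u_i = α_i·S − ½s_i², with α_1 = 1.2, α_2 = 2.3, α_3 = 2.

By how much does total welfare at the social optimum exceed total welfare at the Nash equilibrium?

Firm i's FOC: ∂u_i/∂s_i = α_i − s_i = 0, so s_i* = α_i.
NE contributions = (1.2, 2.3, 2); S = 5.5.
W^NE = (Σα)·S − ½Σα_i² = 5.5² − ½·10.73 = 24.885.
Planner sets s_i = Σα_j = 5.5 for every i, so S^SO = 3·5.5 = 16.5.
W^SO = (Σα)·S^SO − ½·3·(Σα)² = (3/2)·5.5² = 45.375.
Deadweight loss = W^SO − W^NE = 20.49.

20.49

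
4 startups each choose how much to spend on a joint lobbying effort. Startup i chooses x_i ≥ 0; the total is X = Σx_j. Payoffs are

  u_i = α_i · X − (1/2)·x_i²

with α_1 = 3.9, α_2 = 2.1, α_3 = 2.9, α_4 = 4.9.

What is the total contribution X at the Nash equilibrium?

13.8

Startup i's FOC: ∂u_i/∂x_i = α_i − x_i = 0, so x_i* = α_i.
NE contributions = (3.9, 2.1, 2.9, 4.9); X = 13.8.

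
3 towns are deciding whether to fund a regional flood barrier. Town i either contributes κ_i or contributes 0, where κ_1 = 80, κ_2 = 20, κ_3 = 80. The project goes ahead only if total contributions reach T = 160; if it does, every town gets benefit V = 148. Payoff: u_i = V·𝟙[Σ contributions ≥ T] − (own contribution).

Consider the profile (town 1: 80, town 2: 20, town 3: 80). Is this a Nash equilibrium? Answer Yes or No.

No

Total = 180 ≥ 160: provided.
Town 1 (pledges 80, payoff 68): dropping to 0 → total 100, payoff 0. No gain.
Town 2 (pledges 20, payoff 128): dropping to 0 → total 160, payoff 148. Profitable deviation.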